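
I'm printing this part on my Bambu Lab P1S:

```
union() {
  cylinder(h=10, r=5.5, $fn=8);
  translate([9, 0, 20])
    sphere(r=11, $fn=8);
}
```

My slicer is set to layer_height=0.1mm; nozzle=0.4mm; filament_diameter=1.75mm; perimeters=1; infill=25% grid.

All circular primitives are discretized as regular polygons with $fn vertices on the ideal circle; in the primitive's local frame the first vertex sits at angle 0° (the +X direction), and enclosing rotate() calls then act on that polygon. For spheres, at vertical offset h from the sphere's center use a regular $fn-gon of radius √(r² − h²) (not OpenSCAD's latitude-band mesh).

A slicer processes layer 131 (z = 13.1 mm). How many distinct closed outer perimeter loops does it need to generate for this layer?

1

At z = 13.1 mm: the cylinder is not intersected at this z (z outside [0, 10]); the r=11 sphere at (9, 0) slices to a regular 8-gon of circumradius 8.567 (√(r²−h²) with h=6.9 from center); Merging all regions: only the r=11 sphere at (9, 0) is present, so the union is just that shape — 1 connected region. The result has 1 disconnected region.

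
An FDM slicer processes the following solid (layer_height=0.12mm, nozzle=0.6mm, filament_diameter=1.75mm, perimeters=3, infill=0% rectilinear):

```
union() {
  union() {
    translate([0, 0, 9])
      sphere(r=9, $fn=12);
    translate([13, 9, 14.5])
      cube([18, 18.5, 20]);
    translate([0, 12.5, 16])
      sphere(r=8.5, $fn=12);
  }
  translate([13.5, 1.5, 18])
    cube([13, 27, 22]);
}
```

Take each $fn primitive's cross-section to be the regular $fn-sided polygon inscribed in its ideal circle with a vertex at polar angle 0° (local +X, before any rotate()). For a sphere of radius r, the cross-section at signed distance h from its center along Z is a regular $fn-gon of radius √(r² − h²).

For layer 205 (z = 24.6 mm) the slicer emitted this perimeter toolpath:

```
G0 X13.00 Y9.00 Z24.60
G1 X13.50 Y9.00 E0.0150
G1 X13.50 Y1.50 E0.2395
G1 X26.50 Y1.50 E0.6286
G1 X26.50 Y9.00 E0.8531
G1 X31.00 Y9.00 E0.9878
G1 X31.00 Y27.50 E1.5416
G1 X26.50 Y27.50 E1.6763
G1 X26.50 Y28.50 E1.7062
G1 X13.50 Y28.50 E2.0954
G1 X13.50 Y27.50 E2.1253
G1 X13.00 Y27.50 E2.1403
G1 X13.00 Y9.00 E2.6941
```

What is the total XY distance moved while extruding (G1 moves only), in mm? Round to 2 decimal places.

90.00 mm

Sum the Euclidean lengths of each G1 segment: total = 90.00 mm.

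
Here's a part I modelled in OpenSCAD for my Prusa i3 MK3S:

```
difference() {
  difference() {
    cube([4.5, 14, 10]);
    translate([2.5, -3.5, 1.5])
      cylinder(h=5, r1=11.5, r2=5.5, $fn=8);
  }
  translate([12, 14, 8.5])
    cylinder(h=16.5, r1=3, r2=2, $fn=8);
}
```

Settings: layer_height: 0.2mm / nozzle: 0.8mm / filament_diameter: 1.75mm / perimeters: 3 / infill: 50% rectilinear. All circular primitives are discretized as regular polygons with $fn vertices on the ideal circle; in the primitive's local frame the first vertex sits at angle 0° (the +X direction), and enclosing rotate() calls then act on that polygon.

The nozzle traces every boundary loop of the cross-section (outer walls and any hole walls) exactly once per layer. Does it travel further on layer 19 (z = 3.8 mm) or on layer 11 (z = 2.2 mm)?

Layer 19 (z = 3.8): the 4.5×14 cube contributes its full rectangle (perimeter 37.00 mm); the cone at (2.5, -3.5) contributes a regular 8-gon of circumradius 8.740 (interpolated between r1=11.5 and r2=5.5 at t=0.460) (perimeter = 2·8·8.740·sin(180°/8) = 53.51 mm); Subtracting the remaining from the first: starting from the 4.5×14 cube, the cone at (2.5, -3.5) partially overlaps it — only the 21.46 mm² overlap (of its 216.06 mm²) is removed, clipping the outline — boundary = 28.75 mm; the cone at (12, 14) does not reach this height (z outside [8.5, 25]); Subtracting the remaining from the first: none of the subtracted shapes is present at this height, so the result so far is unchanged — boundary = 28.75 mm. So its perimeter = 28.75 mm. Layer 11 (z = 2.2): the 4.5×14 cube contributes its full rectangle (perimeter 37.00 mm); the cone at (2.5, -3.5) contributes a regular 8-gon of circumradius 10.660 (interpolated between r1=11.5 and r2=5.5 at t=0.140) (perimeter = 2·8·10.660·sin(180°/8) = 65.27 mm); After the difference (first − rest): starting from the 4.5×14 cube, the cone at (2.5, -3.5) partially overlaps it — only the 30.10 mm² overlap (of its 321.41 mm²) is removed, clipping the outline — boundary = 24.91 mm; the cone at (12, 14) is absent (z outside [8.5, 25]); Taking the first minus the rest: none of the subtracted shapes is present at this height, so that combined region is unchanged — boundary = 24.91 mm. So its perimeter = 24.91 mm. Layer 19 is larger (28.75 vs 24.91 mm).

layer 19 (z = 3.8 mm)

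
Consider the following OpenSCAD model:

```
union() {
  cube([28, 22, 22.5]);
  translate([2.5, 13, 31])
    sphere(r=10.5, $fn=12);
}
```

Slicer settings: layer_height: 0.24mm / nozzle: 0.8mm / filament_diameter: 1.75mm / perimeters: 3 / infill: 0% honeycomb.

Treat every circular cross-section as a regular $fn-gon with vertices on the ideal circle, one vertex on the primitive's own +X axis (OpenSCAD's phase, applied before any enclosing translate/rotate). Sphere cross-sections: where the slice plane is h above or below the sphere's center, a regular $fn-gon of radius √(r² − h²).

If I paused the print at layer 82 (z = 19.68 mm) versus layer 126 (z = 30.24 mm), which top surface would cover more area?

layer 82 (z = 19.68 mm)

Layer 82 (z = 19.68): the 28×22 cube contributes its full rectangle (area 616.00 mm²); the sphere at (2.5, 13) is absent (|z−center|=11.320 > r=10.5); Taking the union: only the 28×22 cube is present, so the union is just that shape — area = 616.00 mm². So its area = 616.00 mm². Layer 126 (z = 30.24): the cube is absent (z outside [0, 22.5]); the r=10.5 sphere at (2.5, 13) contributes a regular 12-gon of circumradius √(10.5²−0.76²) = 10.472 (area = (12/2)·10.472²·sin(360°/12) = 329.02 mm²); Taking the union: only the r=10.5 sphere at (2.5, 13) is present, so the union is just that shape — area = 329.02 mm². So its area = 329.02 mm². Layer 82 is larger (616.00 vs 329.02 mm²).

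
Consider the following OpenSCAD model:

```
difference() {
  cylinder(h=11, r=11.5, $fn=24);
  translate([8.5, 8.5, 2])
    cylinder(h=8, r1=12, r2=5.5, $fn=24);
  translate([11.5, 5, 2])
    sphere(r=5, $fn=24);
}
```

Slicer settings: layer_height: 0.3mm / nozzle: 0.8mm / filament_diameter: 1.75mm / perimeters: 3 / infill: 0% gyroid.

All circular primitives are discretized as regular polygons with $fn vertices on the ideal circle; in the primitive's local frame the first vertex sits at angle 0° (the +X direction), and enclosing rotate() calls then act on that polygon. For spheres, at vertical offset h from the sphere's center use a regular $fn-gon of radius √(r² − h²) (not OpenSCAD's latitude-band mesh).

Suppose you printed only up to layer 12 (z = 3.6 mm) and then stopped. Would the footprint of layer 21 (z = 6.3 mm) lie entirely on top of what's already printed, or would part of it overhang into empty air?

Compare the two slices. At z = 3.6: the r=11.5 cylinder contributes a regular 24-gon of circumradius 11.5 (area = (24/2)·11.500²·sin(360°/24) = 410.75 mm²); the cone at (8.5, 8.5): at t=0.200 of its height the radius interpolates to r₁+(r₂−r₁)t = 10.700, giving a regular 24-gon of that circumradius (area = (24/2)·10.700²·sin(360°/24) = 355.59 mm²); the r=5 sphere at (11.5, 5) contributes a regular 24-gon of circumradius √(5²−1.6²) = 4.737 (area = (24/2)·4.737²·sin(360°/24) = 69.69 mm²); After the difference (first − rest): starting from the r=11.5 cylinder (410.75 mm²), the cone at (8.5, 8.5) partially overlaps it — only the 130.91 mm² overlap (of its 355.59 mm²) is removed, clipping the outline; the r=5 sphere at (11.5, 5) misses the remaining region (no effect) — area = 279.83 mm². At z = 6.3: the r=11.5 cylinder contributes a regular 24-gon of circumradius 11.5 (area = (24/2)·11.500²·sin(360°/24) = 410.75 mm²); the cone at (8.5, 8.5): at t=0.537 of its height the radius interpolates to r₁+(r₂−r₁)t = 8.506, giving a regular 24-gon of that circumradius (area = (24/2)·8.506²·sin(360°/24) = 224.73 mm²); the sphere at (11.5, 5): section is a regular 24-gon, circumradius = √(r²−h²) = √(5²−4.3²) = 2.551 (area = (24/2)·2.551²·sin(360°/24) = 20.22 mm²); After the difference (first − rest): starting from the r=11.5 cylinder (410.75 mm²), the cone at (8.5, 8.5) partially overlaps it — only the 85.34 mm² overlap (of its 224.73 mm²) is removed, clipping the outline; the r=5 sphere at (11.5, 5) misses the remaining region (no effect) — area = 325.41 mm². Checking containment: at z = 6.3 the cross-section extends beyond the z = 3.6 cross-section by about 45.57 mm².

part overhangs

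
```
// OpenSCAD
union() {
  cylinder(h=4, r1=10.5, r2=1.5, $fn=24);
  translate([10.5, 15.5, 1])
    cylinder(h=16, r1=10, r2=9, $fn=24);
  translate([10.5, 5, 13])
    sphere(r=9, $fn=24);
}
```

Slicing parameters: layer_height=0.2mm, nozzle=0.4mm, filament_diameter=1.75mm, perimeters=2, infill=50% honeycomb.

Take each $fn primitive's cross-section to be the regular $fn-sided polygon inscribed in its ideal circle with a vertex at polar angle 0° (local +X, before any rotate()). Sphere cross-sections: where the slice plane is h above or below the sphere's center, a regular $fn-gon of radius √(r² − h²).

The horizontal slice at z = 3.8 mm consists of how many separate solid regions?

2

At z = 3.8 mm: the cone contributes a regular 24-gon of circumradius 1.950 (interpolated between r1=10.5 and r2=1.5 at t=0.950); the cone at (10.5, 15.5): at t=0.175 of its height the radius interpolates to r₁+(r₂−r₁)t = 9.825, giving a regular 24-gon of that circumradius; the sphere at (10.5, 5) is not intersected at this z (|z−center|=9.200 > r=9); Merging all regions: the 2 present regions are separate (no shared area or edge), so areas and boundary lengths simply add and each stays a separate island — 2 connected regions. The result has 2 disconnected regions.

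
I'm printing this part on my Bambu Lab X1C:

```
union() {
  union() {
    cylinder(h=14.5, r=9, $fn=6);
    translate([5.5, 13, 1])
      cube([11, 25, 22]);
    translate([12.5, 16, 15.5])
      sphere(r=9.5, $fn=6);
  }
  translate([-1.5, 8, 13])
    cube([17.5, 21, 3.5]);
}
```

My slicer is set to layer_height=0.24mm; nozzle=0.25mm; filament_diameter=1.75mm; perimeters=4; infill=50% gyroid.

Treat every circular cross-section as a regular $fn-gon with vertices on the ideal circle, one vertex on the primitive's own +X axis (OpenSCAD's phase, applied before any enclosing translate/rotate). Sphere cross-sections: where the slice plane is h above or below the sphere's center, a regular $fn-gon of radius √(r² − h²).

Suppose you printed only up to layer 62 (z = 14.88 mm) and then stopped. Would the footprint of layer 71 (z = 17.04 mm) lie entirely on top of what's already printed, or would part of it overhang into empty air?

Compare the two slices. At z = 14.88: the cylinder is absent (z outside [0, 14.5]); the cube at (5.5, 13) is present — its section is the full 11×25 rectangle (area 275.00 mm²); the r=9.5 sphere at (12.5, 16) contributes a regular 6-gon of circumradius √(9.5²−0.62²) = 9.480 (area = (6/2)·9.480²·sin(360°/6) = 233.48 mm²); Taking the union: the regions partially overlap — summed areas 508.48 mm² minus the doubly-counted overlap 118.88 mm² gives 389.59 mm² — area = 389.59 mm²; the cube at (-1.5, 8) (footprint 17.5×21) is included at this height (area 367.50 mm²); Taking the union: the regions partially overlap — summed areas 757.09 mm² minus the doubly-counted overlap 227.19 mm² gives 529.91 mm² — area = 529.91 mm². At z = 17.04: the cylinder is not intersected at this z (z outside [0, 14.5]); the 11×25 cube at (5.5, 13) contributes its full rectangle (area 275.00 mm²); the sphere at (12.5, 16): section is a regular 6-gon, circumradius = √(r²−h²) = √(9.5²−1.54²) = 9.374 (area = (6/2)·9.374²·sin(360°/6) = 228.31 mm²); Merging all regions: the regions partially overlap — summed areas 503.31 mm² minus the doubly-counted overlap 117.67 mm² gives 385.64 mm² — area = 385.64 mm²; the cube at (-1.5, 8) is not intersected at this z (z outside [13, 16.5]); Merging all regions: only that combined region is present, so the union is just that shape — area = 385.64 mm². Checking containment: the cross-section at z = 17.04 is a subset of the cross-section at z = 14.88.

entirely on top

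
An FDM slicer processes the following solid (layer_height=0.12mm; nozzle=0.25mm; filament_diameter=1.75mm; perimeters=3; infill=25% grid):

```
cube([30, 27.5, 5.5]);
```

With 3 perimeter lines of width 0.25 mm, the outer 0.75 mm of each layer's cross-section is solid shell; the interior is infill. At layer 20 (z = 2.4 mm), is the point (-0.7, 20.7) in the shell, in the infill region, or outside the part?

outside

At z = 2.4 mm: the 30×27.5 cube contributes its full rectangle. Overall, the cross-section is a single solid region. The nearest boundary edge runs (0.00, 27.50)→(0.00, 0.00); distance from the point to it = 0.70 mm. The point is not inside any of the regions above, so it lies outside the cross-section (0.70 mm from the nearest boundary).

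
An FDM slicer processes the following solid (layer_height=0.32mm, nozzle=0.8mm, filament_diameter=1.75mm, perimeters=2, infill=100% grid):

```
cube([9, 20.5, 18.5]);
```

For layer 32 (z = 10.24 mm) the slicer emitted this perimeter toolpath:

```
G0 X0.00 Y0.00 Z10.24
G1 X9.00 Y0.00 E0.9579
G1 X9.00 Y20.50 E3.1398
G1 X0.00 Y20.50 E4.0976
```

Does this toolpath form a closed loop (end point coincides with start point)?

no

Start point (G0): (0.00, 0.00). End point (last G1): the path does not return to the start — open.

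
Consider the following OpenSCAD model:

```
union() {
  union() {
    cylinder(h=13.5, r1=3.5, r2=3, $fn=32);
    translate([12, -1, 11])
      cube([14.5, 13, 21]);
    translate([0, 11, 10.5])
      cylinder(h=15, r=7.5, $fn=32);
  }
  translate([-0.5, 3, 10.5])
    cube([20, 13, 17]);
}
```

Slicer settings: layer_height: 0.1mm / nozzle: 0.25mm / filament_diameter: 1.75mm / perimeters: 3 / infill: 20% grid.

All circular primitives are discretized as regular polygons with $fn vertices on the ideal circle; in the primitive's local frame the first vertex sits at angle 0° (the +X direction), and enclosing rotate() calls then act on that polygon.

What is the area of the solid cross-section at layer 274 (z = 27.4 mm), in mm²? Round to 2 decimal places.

At z = 27.4 mm: the cone is not intersected at this z (z outside [0, 13.5]); the cube at (12, -1) is present — its section is the full 14.5×13 rectangle (area 188.50 mm²); the cylinder at (0, 11) is absent (z outside [10.5, 25.5]); Merging all regions: only the 14.5×13 cube at (12, -1) is present, so the union is just that shape — area = 188.50 mm²; the cube at (-0.5, 3) is present — its section is the full 20×13 rectangle (area 260.00 mm²); Merging all regions: the regions partially overlap — summed areas 448.50 mm² minus the doubly-counted overlap 67.50 mm² gives 381.00 mm² — area = 381.00 mm². Overall, the cross-section is a single solid region. Net area = 381.00 mm².

381.00 mm²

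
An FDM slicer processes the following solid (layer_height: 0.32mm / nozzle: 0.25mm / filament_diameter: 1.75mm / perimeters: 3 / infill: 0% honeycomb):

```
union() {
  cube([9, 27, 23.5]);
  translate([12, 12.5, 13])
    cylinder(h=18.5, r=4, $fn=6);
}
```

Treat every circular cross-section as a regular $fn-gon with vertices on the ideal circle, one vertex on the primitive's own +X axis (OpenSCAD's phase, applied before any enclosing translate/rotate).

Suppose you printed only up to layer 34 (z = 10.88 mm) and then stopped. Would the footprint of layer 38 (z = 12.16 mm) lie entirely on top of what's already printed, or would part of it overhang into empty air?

Compare the two slices. At z = 10.88: the 9×27 cube contributes its full rectangle (area 243.00 mm²); the cylinder at (12, 12.5) is absent (z outside [13, 31.5]); Combining (union): only the 9×27 cube is present, so the union is just that shape — area = 243.00 mm². At z = 12.16: the cube is present — its section is the full 9×27 rectangle (area 243.00 mm²); the cylinder at (12, 12.5) is not intersected at this z (z outside [13, 31.5]); Combining (union): only the 9×27 cube is present, so the union is just that shape — area = 243.00 mm². Checking containment: the cross-section at z = 12.16 is a subset of the cross-section at z = 10.88.

entirely on top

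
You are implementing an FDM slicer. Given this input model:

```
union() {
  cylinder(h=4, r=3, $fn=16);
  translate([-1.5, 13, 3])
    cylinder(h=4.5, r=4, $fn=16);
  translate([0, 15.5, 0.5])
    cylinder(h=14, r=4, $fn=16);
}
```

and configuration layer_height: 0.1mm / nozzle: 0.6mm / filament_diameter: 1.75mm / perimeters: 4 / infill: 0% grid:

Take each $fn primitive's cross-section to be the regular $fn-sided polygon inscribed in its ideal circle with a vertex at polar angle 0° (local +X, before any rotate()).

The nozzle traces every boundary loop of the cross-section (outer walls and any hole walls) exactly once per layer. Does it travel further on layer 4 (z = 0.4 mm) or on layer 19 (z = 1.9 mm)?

layer 19 (z = 1.9 mm)

Layer 4 (z = 0.4): the cylinder: section is a regular 16-gon, circumradius r=3 (perimeter = 2·16·3.000·sin(180°/16) = 18.73 mm); the cylinder at (-1.5, 13) is absent (z outside [3, 7.5]); the cylinder at (0, 15.5) is not intersected at this z (z outside [0.5, 14.5]); Combining (union): only the r=3 cylinder is present, so the union is just that shape — boundary = 18.73 mm. So its perimeter = 18.73 mm. Layer 19 (z = 1.9): the r=3 cylinder contributes a regular 16-gon of circumradius 3 (perimeter = 2·16·3.000·sin(180°/16) = 18.73 mm); the cylinder at (-1.5, 13) is not intersected at this z (z outside [3, 7.5]); the r=4 cylinder at (0, 15.5) gives a regular 16-gon of circumradius 4 (constant along its height) (perimeter = 2·16·4.000·sin(180°/16) = 24.97 mm); Combining (union): the 2 present regions are separate (no shared area or edge), so areas and boundary lengths simply add and each stays a separate island — boundary = 43.70 mm. So its perimeter = 43.70 mm. Layer 19 is larger (43.70 vs 18.73 mm).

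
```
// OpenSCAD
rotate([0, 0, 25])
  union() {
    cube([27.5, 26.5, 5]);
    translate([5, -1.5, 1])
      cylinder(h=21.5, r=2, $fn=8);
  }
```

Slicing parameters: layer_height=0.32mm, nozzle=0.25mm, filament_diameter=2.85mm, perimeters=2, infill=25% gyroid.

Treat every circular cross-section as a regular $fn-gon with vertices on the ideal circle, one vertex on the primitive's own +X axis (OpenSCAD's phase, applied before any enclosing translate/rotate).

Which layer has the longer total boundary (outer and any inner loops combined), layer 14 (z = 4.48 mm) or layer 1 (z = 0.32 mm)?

layer 14 (z = 4.48 mm)

Layer 14 (z = 4.48): the 27.5×26.5 cube contributes its full rectangle (perimeter 108.00 mm); the r=2 cylinder at (5, -1.5) gives a regular 8-gon of circumradius 2 (constant along its height) (perimeter = 2·8·2.000·sin(180°/8) = 12.25 mm); Combining (union): the regions partially overlap (shared area 0.60 mm²), so the edge portions inside another operand are dropped and the merged outline is re-measured after clipping — boundary = 115.22 mm; (rotated 25° about Z; rotation is an isometry so areas/perimeters/island counts are preserved). So its perimeter = 115.22 mm. Layer 1 (z = 0.32): the cube is present — its section is the full 27.5×26.5 rectangle (perimeter 108.00 mm); the cylinder at (5, -1.5) is not intersected at this z (z outside [1, 22.5]); Combining (union): only the 27.5×26.5 cube is present, so the union is just that shape — boundary = 108.00 mm; (rotated 25° about Z; rotation is an isometry so areas/perimeters/island counts are preserved). So its perimeter = 108.00 mm. Layer 14 is larger (115.22 vs 108.00 mm).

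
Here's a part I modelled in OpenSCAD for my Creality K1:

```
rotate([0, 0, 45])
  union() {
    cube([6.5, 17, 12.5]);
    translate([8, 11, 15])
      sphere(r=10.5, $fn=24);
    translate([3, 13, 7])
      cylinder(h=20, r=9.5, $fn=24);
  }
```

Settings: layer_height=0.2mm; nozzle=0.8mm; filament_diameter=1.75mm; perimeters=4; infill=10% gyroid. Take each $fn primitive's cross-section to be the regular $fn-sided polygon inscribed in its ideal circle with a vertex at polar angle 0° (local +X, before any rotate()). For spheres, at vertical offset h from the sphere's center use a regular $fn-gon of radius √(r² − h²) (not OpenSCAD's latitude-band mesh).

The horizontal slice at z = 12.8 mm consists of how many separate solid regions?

1

At z = 12.8 mm: the cube is absent (z outside [0, 12.5]); the r=10.5 sphere at (8, 11) contributes a regular 24-gon of circumradius √(10.5²−2.2²) = 10.267; the r=9.5 cylinder at (3, 13) contributes a regular 24-gon of circumradius 9.5; Combining (union): the regions partially overlap (shared area 198.22 mm²), so overlapping operands fuse into one piece — 1 connected region; (rotated 45° about Z; rotation is an isometry so areas/perimeters/island counts are preserved). The result has 1 disconnected region.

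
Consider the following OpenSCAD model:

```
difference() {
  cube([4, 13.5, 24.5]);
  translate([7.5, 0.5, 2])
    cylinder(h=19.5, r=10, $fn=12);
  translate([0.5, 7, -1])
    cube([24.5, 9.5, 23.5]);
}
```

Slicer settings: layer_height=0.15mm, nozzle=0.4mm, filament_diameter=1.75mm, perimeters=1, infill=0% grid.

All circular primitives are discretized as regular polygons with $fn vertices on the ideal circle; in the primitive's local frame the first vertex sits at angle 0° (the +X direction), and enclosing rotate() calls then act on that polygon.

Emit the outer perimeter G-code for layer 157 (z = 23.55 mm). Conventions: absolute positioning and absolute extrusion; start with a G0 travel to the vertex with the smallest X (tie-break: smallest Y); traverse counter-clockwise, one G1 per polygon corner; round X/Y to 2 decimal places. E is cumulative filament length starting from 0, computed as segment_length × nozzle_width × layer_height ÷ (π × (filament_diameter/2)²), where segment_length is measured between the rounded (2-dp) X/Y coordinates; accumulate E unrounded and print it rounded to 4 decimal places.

At z = 23.55 mm: the 4×13.5 cube contributes its full rectangle; the cylinder at (7.5, 0.5) is absent (z outside [2, 21.5]); the cube at (0.5, 7) does not reach this height (z outside [-1, 22.5]); Subtracting the remaining from the first: none of the subtracted shapes is present at this height, so the 4×13.5 cube is unchanged — 1 connected region. The outline is a single polygon with 4 vertices. Extrusion per mm of travel: 0.4 × 0.15 / (π × 0.875²) = 0.024945. Accumulating E over each segment gives final E = 0.8731.

G0 X0.00 Y0.00 Z23.55
G1 X4.00 Y0.00 E0.0998
G1 X4.00 Y13.50 E0.4365
G1 X0.00 Y13.50 E0.5363
G1 X0.00 Y0.00 E0.8731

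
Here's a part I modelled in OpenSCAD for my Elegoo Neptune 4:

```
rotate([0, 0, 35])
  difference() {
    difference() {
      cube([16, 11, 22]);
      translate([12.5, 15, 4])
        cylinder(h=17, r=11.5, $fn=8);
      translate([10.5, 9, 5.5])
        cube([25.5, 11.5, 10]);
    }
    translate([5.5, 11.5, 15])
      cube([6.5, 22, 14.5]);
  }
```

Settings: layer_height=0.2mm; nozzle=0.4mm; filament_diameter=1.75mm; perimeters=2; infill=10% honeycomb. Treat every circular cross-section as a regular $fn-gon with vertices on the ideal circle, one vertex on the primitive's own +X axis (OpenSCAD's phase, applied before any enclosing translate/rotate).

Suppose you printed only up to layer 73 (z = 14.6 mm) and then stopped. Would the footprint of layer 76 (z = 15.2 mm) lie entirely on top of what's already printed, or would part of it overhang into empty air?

Compare the two slices. At z = 14.6: the cube (footprint 16×11) is included at this height (area 176.00 mm²); the r=11.5 cylinder at (12.5, 15) contributes a regular 8-gon of circumradius 11.5 (area = (8/2)·11.500²·sin(360°/8) = 374.06 mm²); the 25.5×11.5 cube at (10.5, 9) contributes its full rectangle (area 293.25 mm²); Taking the first minus the rest: starting from the 16×11 cube (176.00 mm²), the r=11.5 cylinder at (12.5, 15) partially overlaps it — only the 74.54 mm² overlap (of its 374.06 mm²) is removed, clipping the outline; the 25.5×11.5 cube at (10.5, 9) misses the remaining region (no effect) — area = 101.46 mm²; the cube at (5.5, 11.5) is absent (z outside [15, 29.5]); After the difference (first − rest): none of the subtracted shapes is present at this height, so the result so far is unchanged — area = 101.46 mm²; (whole slice rotated 35° about Z — lengths, areas and connectivity unchanged). At z = 15.2: the cube (footprint 16×11) is included at this height (area 176.00 mm²); the r=11.5 cylinder at (12.5, 15) contributes a regular 8-gon of circumradius 11.5 (area = (8/2)·11.500²·sin(360°/8) = 374.06 mm²); the cube at (10.5, 9) (footprint 25.5×11.5) is included at this height (area 293.25 mm²); Subtracting the remaining from the first: starting from the 16×11 cube (176.00 mm²), the r=11.5 cylinder at (12.5, 15) partially overlaps it — only the 74.54 mm² overlap (of its 374.06 mm²) is removed, clipping the outline; the 25.5×11.5 cube at (10.5, 9) misses the remaining region (no effect) — area = 101.46 mm²; the cube at (5.5, 11.5) is present — its section is the full 6.5×22 rectangle (area 143.00 mm²); Taking the first minus the rest: starting from the result so far (101.46 mm²), the 6.5×22 cube at (5.5, 11.5) misses the remaining region (no effect) — area = 101.46 mm²; (whole slice rotated 35° about Z — lengths, areas and connectivity unchanged). Checking containment: the cross-section at z = 15.2 is a subset of the cross-section at z = 14.6.

entirely on top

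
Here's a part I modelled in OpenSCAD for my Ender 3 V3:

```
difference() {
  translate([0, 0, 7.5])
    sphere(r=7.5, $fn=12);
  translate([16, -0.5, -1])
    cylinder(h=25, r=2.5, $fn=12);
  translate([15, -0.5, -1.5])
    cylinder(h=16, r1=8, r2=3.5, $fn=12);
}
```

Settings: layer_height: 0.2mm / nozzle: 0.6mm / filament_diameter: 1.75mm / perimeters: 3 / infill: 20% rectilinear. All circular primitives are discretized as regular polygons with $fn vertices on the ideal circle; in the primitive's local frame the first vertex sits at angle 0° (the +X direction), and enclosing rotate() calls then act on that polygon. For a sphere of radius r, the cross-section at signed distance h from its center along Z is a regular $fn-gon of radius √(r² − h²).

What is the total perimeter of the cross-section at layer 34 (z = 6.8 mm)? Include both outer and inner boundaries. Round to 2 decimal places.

46.38 mm

At z = 6.8 mm: the r=7.5 sphere contributes a regular 12-gon of circumradius √(7.5²−0.7²) = 7.467 (perimeter = 2·12·7.467·sin(180°/12) = 46.38 mm); the r=2.5 cylinder at (16, -0.5) contributes a regular 12-gon of circumradius 2.5 (perimeter = 2·12·2.500·sin(180°/12) = 15.53 mm); the cone at (15, -0.5) (r1=8→r2=3.5) has section circumradius 5.666 here — a regular 12-gon (perimeter = 2·12·5.666·sin(180°/12) = 35.19 mm); Subtracting the remaining from the first: starting from the r=7.5 sphere, the r=2.5 cylinder at (16, -0.5) misses the remaining region (no effect); the cone at (15, -0.5) misses the remaining region (no effect) — boundary = 46.38 mm. Overall, the cross-section is a single solid region. Total boundary length (outer) = 46.38 mm.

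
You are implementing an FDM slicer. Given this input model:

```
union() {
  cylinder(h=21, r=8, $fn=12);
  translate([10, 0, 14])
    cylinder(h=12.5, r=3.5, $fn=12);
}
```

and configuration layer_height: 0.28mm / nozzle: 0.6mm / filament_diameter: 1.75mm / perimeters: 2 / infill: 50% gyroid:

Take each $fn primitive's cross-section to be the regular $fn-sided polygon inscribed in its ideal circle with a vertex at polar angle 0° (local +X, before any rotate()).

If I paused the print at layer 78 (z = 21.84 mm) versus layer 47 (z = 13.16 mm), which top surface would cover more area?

layer 47 (z = 13.16 mm)

Layer 78 (z = 21.84): the cylinder is absent (z outside [0, 21]); the r=3.5 cylinder at (10, 0) gives a regular 12-gon of circumradius 3.5 (constant along its height) (area = (12/2)·3.500²·sin(360°/12) = 36.75 mm²); Merging all regions: only the r=3.5 cylinder at (10, 0) is present, so the union is just that shape — area = 36.75 mm². So its area = 36.75 mm². Layer 47 (z = 13.16): the r=8 cylinder contributes a regular 12-gon of circumradius 8 (area = (12/2)·8.000²·sin(360°/12) = 192.00 mm²); the cylinder at (10, 0) does not reach this height (z outside [14, 26.5]); Taking the union: only the r=8 cylinder is present, so the union is just that shape — area = 192.00 mm². So its area = 192.00 mm². Layer 47 is larger (192.00 vs 36.75 mm²).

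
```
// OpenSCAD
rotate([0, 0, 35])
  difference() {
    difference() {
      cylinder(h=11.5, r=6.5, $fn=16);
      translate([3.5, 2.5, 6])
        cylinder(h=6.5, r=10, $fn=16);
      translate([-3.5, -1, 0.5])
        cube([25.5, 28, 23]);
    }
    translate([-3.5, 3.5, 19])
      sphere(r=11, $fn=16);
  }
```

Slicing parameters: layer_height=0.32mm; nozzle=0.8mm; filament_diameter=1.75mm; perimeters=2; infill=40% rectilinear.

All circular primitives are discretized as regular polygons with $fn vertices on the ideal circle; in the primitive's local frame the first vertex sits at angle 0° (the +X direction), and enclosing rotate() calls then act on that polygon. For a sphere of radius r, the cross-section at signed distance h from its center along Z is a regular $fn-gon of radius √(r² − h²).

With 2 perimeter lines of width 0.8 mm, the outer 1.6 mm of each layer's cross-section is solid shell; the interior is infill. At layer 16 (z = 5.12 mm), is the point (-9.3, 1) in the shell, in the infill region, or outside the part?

At z = 5.12 mm: the r=6.5 cylinder gives a regular 16-gon of circumradius 6.5 (constant along its height); the cylinder at (3.5, 2.5) is not intersected at this z (z outside [6, 12.5]); the cube at (-3.5, -1) is present — its section is the full 25.5×28 rectangle; After the difference (first − rest): starting from the r=6.5 cylinder, the 25.5×28 cube at (-3.5, -1) partially overlaps it — only the 63.53 mm² overlap (of its 714.00 mm²) is removed, clipping the outline — 1 connected region; the sphere at (-3.5, 3.5) is absent (|z−center|=13.880 > r=11); Taking the first minus the rest: none of the subtracted shapes is present at this height, so that combined region is unchanged — 1 connected region; (rotated 35° about Z; rotation is an isometry so areas/perimeters/island counts are preserved). Overall, the cross-section is a single solid region. Undo the 35° rotation: the query point maps to (-7.045, 6.153) in the un-rotated model frame. The nearest boundary edge runs (-6.01, 2.49)→(-4.60, 4.60); distance from the point to it = 2.90 mm. The point is not inside any of the regions above, so it lies outside the cross-section (2.90 mm from the nearest boundary).

outside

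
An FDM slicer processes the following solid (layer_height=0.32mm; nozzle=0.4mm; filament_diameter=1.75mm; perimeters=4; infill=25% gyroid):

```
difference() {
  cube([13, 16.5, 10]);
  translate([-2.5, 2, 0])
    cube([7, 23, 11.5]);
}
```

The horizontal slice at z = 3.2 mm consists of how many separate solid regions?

At z = 3.2 mm: the cube (footprint 13×16.5) is included at this height; the 7×23 cube at (-2.5, 2) contributes its full rectangle; Subtracting the remaining from the first: starting from the 13×16.5 cube, the 7×23 cube at (-2.5, 2) partially overlaps it — only the 65.25 mm² overlap (of its 161.00 mm²) is removed, clipping the outline — 1 connected region. The result has 1 disconnected region.

1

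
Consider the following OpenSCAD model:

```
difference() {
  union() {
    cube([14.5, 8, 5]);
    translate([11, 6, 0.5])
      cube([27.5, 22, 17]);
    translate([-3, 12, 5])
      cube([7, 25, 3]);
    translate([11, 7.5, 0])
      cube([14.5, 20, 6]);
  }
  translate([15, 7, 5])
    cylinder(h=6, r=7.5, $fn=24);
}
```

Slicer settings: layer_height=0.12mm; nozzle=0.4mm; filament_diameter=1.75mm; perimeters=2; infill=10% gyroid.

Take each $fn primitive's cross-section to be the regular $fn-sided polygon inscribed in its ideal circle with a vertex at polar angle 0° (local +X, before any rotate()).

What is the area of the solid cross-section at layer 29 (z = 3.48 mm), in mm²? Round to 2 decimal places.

At z = 3.48 mm: the 14.5×8 cube contributes its full rectangle (area 116.00 mm²); the cube at (11, 6) is present — its section is the full 27.5×22 rectangle (area 605.00 mm²); the cube at (-3, 12) does not reach this height (z outside [5, 8]); the cube at (11, 7.5) is present — its section is the full 14.5×20 rectangle (area 290.00 mm²); Combining (union): the regions partially overlap — summed areas 1011.00 mm² minus the doubly-counted overlap 297.00 mm² gives 714.00 mm² — area = 714.00 mm²; the cylinder at (15, 7) does not reach this height (z outside [5, 11]); Taking the first minus the rest: none of the subtracted shapes is present at this height, so that combined region is unchanged — area = 714.00 mm². Overall, the cross-section is a single solid region. Net area = 714.00 mm².

714.00 mm²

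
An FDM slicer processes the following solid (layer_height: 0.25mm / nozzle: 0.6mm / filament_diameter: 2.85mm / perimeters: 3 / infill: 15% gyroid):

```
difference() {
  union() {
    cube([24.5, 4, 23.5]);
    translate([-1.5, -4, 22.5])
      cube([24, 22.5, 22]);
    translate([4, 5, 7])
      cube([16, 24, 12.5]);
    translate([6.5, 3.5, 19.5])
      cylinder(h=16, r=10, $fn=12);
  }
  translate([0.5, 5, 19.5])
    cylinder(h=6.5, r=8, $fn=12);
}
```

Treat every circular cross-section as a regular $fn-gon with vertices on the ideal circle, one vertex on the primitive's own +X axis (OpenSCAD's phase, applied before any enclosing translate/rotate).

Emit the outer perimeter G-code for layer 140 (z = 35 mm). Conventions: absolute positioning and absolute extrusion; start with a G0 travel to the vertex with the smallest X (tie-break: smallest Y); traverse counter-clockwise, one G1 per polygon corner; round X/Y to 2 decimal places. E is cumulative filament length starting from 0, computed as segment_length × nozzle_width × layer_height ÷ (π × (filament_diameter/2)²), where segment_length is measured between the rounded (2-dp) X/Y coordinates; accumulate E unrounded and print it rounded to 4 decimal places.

At z = 35 mm: the cube does not reach this height (z outside [0, 23.5]); the cube at (-1.5, -4) (footprint 24×22.5) is included at this height; the cube at (4, 5) is not intersected at this z (z outside [7, 19.5]); the r=10 cylinder at (6.5, 3.5) gives a regular 12-gon of circumradius 10 (constant along its height); Merging all regions: the regions partially overlap (shared area 266.62 mm²), so overlapping operands fuse into one piece — 1 connected region; the cylinder at (0.5, 5) is absent (z outside [19.5, 26]); Taking the first minus the rest: none of the subtracted shapes is present at this height, so the result so far is unchanged — 1 connected region. The outline is a single polygon with 14 vertices. Extrusion per mm of travel: 0.6 × 0.25 / (π × 1.425²) = 0.023513. Accumulating E over each segment gives final E = 2.2388.

G0 X-3.50 Y3.50 Z35.00
G1 X-2.16 Y-1.50 E0.1217
G1 X-1.50 Y-2.16 E0.1437
G1 X-1.50 Y-4.00 E0.1869
G1 X0.34 Y-4.00 E0.2302
G1 X1.50 Y-5.16 E0.2688
G1 X6.50 Y-6.50 E0.3905
G1 X11.50 Y-5.16 E0.5122
G1 X12.66 Y-4.00 E0.5508
G1 X22.50 Y-4.00 E0.7821
G1 X22.50 Y18.50 E1.3112
G1 X-1.50 Y18.50 E1.8755
G1 X-1.50 Y9.16 E2.0951
G1 X-2.16 Y8.50 E2.1171
G1 X-3.50 Y3.50 E2.2388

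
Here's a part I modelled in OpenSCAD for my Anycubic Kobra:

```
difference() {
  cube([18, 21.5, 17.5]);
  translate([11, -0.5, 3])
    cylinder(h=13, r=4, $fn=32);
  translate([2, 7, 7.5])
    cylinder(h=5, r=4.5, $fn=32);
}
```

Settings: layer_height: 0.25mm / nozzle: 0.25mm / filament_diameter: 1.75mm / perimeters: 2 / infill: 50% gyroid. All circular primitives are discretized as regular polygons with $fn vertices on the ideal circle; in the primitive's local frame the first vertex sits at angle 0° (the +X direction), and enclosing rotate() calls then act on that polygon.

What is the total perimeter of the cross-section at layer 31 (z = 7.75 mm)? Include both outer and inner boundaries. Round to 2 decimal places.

At z = 7.75 mm: the cube is present — its section is the full 18×21.5 rectangle (perimeter 79.00 mm); the r=4 cylinder at (11, -0.5) contributes a regular 32-gon of circumradius 4 (perimeter = 2·32·4.000·sin(180°/32) = 25.09 mm); the cylinder at (2, 7): section is a regular 32-gon, circumradius r=4.5 (perimeter = 2·32·4.500·sin(180°/32) = 28.23 mm); Taking the first minus the rest: starting from the 18×21.5 cube, the r=4 cylinder at (11, -0.5) partially overlaps it — only the 21.00 mm² overlap (of its 49.94 mm²) is removed, clipping the outline; the r=4.5 cylinder at (2, 7) partially overlaps it — only the 48.93 mm² overlap (of its 63.21 mm²) is removed, clipping the outline — boundary = 92.90 mm. Overall, the cross-section is a single solid region. Total boundary length (outer) = 92.90 mm.

92.90 mm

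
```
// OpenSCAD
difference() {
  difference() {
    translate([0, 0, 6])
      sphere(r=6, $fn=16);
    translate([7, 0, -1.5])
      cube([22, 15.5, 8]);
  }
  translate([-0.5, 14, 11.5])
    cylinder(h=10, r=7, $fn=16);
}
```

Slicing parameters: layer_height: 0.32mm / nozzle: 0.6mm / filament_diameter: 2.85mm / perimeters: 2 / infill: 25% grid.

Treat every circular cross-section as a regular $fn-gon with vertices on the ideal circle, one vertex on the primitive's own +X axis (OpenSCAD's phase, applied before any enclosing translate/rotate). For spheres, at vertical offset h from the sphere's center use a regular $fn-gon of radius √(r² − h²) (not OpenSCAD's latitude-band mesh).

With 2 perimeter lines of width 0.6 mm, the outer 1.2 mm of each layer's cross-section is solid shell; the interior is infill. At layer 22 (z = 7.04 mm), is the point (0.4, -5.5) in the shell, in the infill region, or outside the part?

shell

At z = 7.04 mm: the r=6 sphere slices to a regular 16-gon of circumradius 5.909 (√(r²−h²) with h=1.04 from center); the cube at (7, 0) is absent (z outside [-1.5, 6.5]); After the difference (first − rest): none of the subtracted shapes is present at this height, so the r=6 sphere is unchanged — 1 connected region; the cylinder at (-0.5, 14) is absent (z outside [11.5, 21.5]); Subtracting the remaining from the first: none of the subtracted shapes is present at this height, so the result so far is unchanged — 1 connected region. Overall, the cross-section is a single solid region. The nearest boundary edge runs (-0.00, -5.91)→(2.26, -5.46); distance from the point to it = 0.32 mm. The point is inside the cross-section, 0.32 mm from the nearest boundary — within the 1.2 mm shell band (2 × 0.6).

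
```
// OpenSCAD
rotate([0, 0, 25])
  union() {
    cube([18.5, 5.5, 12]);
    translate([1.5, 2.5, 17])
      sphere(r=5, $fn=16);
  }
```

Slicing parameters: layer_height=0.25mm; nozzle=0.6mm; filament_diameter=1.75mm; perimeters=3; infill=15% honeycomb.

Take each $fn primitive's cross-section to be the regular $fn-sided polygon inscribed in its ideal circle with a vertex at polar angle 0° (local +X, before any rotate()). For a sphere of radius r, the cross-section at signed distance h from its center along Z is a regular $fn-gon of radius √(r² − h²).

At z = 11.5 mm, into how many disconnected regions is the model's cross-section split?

1

At z = 11.5 mm: the 18.5×5.5 cube contributes its full rectangle; the sphere at (1.5, 2.5) is not intersected at this z (|z−center|=5.500 > r=5); Merging all regions: only the 18.5×5.5 cube is present, so the union is just that shape — 1 connected region; (whole slice rotated 25° about Z — lengths, areas and connectivity unchanged). The result has 1 disconnected region.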